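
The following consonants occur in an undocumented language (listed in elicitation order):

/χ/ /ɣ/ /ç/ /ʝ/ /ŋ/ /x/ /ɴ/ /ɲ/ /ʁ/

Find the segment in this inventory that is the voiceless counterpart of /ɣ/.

/ɣ/ is a voiced velar fricative.
The voiceless counterpart is a voiceless velar fricative — in this inventory, /x/.

/x/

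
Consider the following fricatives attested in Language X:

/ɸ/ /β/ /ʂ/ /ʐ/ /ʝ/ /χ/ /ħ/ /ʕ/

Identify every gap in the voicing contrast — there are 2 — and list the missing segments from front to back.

/ç/, /ʁ/

Voiceless: /ɸ/ (bilabial), /ʂ/ (retroflex), /χ/ (uvular), /ħ/ (pharyngeal).
Voiced: /β/ (bilabial), /ʐ/ (retroflex), /ʝ/ (palatal), /ʕ/ (pharyngeal).
Gaps, from front to back: palatal lacks voiceless (/ç/); uvular lacks voiced (/ʁ/).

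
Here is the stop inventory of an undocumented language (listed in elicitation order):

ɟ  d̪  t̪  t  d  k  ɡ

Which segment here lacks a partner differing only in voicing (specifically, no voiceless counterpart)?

/ɟ/

Dental: /t̪/ ~ /d̪/
Alveolar: /t/ ~ /d/
Velar: /k/ ~ /ɡ/
Palatal: only /ɟ/ (voiced); no voiceless partner.
So /ɟ/ is the unpaired segment.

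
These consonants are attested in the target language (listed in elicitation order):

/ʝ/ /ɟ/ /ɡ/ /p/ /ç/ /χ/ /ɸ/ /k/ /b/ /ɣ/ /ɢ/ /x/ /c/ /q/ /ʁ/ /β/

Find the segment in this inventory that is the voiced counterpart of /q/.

/ɢ/

/q/ is a voiceless uvular stop.
The voiced counterpart is a voiced uvular stop — in this inventory, /ɢ/.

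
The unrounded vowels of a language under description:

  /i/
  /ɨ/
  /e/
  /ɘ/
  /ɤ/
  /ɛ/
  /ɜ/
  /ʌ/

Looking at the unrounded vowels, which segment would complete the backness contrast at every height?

Front: /i/ (high), /e/ (high-mid), /ɛ/ (low-mid).
Central: /ɨ/ (high), /ɘ/ (high-mid), /ɜ/ (low-mid).
Back: /ɤ/ (high-mid), /ʌ/ (low-mid).
The high row has no back member, so the gap is the high back unrounded vowel /ɯ/.

/ɯ/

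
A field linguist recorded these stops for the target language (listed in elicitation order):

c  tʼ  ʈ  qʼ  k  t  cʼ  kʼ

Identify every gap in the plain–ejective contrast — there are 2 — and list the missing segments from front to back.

alveolar: plain /t/, ejective /tʼ/.
retroflex: plain /ʈ/, ejective —.
palatal: plain /c/, ejective /cʼ/.
velar: plain /k/, ejective /kʼ/.
uvular: plain —, ejective /qʼ/.
Gaps, from front to back: retroflex lacks ejective (/ʈʼ/); uvular lacks plain (/q/).

/ʈʼ/, /q/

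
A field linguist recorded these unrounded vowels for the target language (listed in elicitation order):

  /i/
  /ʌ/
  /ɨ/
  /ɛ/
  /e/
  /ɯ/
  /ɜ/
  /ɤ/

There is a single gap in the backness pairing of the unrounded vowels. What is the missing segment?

/ɘ/

high: front /i/, central /ɨ/, back /ɯ/.
high-mid: front /e/, central —, back /ɤ/.
low-mid: front /ɛ/, central /ɜ/, back /ʌ/.
The high-mid row has no central member, so the gap is the high-mid central unrounded vowel /ɘ/.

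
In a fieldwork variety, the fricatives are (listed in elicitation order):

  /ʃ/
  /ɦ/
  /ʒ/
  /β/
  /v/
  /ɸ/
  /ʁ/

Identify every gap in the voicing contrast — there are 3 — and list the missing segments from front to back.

place of articulation  voiceless  voiced  
bilabial          ɸ         β       
labiodental       —         v       
postalveolar      ʃ         ʒ       
uvular            —         ʁ       
glottal           —         ɦ       
Gaps, from front to back: labiodental lacks voiceless (/f/); uvular lacks voiceless (/χ/); glottal lacks voiceless (/h/).

/f/, /χ/, /h/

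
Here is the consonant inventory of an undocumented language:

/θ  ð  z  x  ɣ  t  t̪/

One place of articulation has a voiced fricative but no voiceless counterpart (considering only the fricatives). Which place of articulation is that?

alveolar

Voiceless: /θ/ (dental), /x/ (velar).
Voiced: /ð/ (dental), /z/ (alveolar), /ɣ/ (velar).
Every place of articulation has a voiceless member except alveolar, where /s/ would be expected.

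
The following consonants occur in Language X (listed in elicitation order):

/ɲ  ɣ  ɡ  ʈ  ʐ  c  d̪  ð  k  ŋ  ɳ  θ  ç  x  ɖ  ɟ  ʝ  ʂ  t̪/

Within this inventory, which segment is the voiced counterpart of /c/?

/c/ is a voiceless palatal stop.
The voiced counterpart is a voiced palatal stop — in this inventory, /ɟ/.

/ɟ/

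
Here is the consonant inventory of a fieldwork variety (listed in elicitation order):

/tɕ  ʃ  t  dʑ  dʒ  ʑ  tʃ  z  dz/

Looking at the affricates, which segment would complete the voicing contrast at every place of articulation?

place of articulation  voiceless  voiced  
alveolar          —         dz      
postalveolar      tʃ        dʒ      
alveolo-palatal   tɕ        dʑ      
The alveolar row has no voiceless member, so the gap is the voiceless alveolar affricate /ts/.

/ts/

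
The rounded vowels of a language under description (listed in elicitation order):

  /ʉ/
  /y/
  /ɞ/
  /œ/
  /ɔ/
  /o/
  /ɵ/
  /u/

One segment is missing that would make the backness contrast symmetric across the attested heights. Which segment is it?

/ø/

Front: /y/ (high), /œ/ (low-mid).
Central: /ʉ/ (high), /ɵ/ (high-mid), /ɞ/ (low-mid).
Back: /u/ (high), /o/ (high-mid), /ɔ/ (low-mid).
The high-mid row has no front member, so the gap is the high-mid front rounded vowel /ø/.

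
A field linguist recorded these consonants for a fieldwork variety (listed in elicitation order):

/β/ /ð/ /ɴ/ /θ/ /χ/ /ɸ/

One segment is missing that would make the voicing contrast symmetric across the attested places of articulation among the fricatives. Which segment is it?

/ʁ/

place of articulation  voiceless  voiced  
bilabial          ɸ         β       
dental            θ         ð       
uvular            χ         —       
The uvular row has no voiced member, so the gap is the voiced uvular fricative /ʁ/.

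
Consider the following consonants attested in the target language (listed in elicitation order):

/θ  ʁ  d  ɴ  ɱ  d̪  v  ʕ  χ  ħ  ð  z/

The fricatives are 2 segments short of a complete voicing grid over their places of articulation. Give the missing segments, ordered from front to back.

/f/, /s/

Voiceless: /θ/ (dental), /χ/ (uvular), /ħ/ (pharyngeal).
Voiced: /v/ (labiodental), /ð/ (dental), /z/ (alveolar), /ʁ/ (uvular), /ʕ/ (pharyngeal).
Gaps, from front to back: labiodental lacks voiceless (/f/); alveolar lacks voiceless (/s/).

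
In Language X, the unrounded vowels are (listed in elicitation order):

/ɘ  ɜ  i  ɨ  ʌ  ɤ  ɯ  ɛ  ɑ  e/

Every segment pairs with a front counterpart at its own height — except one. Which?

High: /i/ ~ /ɨ/ ~ /ɯ/
High-mid: /e/ ~ /ɘ/ ~ /ɤ/
Low-mid: /ɛ/ ~ /ɜ/ ~ /ʌ/
Low: only /ɑ/ (back); no front partner.
So /ɑ/ is the unpaired segment.

/ɑ/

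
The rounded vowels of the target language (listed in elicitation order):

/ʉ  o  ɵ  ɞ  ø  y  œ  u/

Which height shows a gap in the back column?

low-mid

high: front /y/, central /ʉ/, back /u/.
high-mid: front /ø/, central /ɵ/, back /o/.
low-mid: front /œ/, central /ɞ/, back —.
Every height has a back member except low-mid, where /ɔ/ would be expected.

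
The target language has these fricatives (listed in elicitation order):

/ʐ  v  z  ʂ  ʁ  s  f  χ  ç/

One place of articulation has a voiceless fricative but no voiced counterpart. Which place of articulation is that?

labiodental: voiceless /f/, voiced /v/.
alveolar: voiceless /s/, voiced /z/.
retroflex: voiceless /ʂ/, voiced /ʐ/.
palatal: voiceless /ç/, voiced —.
uvular: voiceless /χ/, voiced /ʁ/.
Every place of articulation has a voiced member except palatal, where /ʝ/ would be expected.

palatal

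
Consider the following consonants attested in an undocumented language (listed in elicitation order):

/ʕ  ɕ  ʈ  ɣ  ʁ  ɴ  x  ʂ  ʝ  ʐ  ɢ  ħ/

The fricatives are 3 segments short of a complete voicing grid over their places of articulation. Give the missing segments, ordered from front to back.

retroflex: voiceless /ʂ/, voiced /ʐ/.
alveolo-palatal: voiceless /ɕ/, voiced —.
palatal: voiceless —, voiced /ʝ/.
velar: voiceless /x/, voiced /ɣ/.
uvular: voiceless —, voiced /ʁ/.
pharyngeal: voiceless /ħ/, voiced /ʕ/.
Gaps, from front to back: alveolo-palatal lacks voiced (/ʑ/); palatal lacks voiceless (/ç/); uvular lacks voiceless (/χ/).

/ʑ/, /ç/, /χ/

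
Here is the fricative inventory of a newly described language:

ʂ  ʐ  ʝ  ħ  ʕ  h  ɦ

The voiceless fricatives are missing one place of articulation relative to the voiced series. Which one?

palatal

Voiceless: /ʂ/ (retroflex), /ħ/ (pharyngeal), /h/ (glottal).
Voiced: /ʐ/ (retroflex), /ʝ/ (palatal), /ʕ/ (pharyngeal), /ɦ/ (glottal).
Every place of articulation has a voiceless member except palatal, where /ç/ would be expected.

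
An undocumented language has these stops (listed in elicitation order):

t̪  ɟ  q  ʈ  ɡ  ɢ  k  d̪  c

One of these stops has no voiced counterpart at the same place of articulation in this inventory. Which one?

Dental: /t̪/ ~ /d̪/
Palatal: /c/ ~ /ɟ/
Velar: /k/ ~ /ɡ/
Uvular: /q/ ~ /ɢ/
Retroflex: only /ʈ/ (voiceless); no voiced partner.
So /ʈ/ is the unpaired segment.

/ʈ/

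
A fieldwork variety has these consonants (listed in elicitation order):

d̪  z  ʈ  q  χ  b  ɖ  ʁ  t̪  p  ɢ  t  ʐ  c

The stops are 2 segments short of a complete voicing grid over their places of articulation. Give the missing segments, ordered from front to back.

/d/, /ɟ/

bilabial: voiceless /p/, voiced /b/.
dental: voiceless /t̪/, voiced /d̪/.
alveolar: voiceless /t/, voiced —.
retroflex: voiceless /ʈ/, voiced /ɖ/.
palatal: voiceless /c/, voiced —.
uvular: voiceless /q/, voiced /ɢ/.
Gaps, from front to back: alveolar lacks voiced (/d/); palatal lacks voiced (/ɟ/).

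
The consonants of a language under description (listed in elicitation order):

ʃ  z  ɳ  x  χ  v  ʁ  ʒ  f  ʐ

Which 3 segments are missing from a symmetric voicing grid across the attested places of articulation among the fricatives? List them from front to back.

place of articulation  voiceless  voiced  
labiodental       f         v       
alveolar          —         z       
postalveolar      ʃ         ʒ       
retroflex         —         ʐ       
velar             x         —       
uvular            χ         ʁ       
Gaps, from front to back: alveolar lacks voiceless (/s/); retroflex lacks voiceless (/ʂ/); velar lacks voiced (/ɣ/).

/s/, /ʂ/, /ɣ/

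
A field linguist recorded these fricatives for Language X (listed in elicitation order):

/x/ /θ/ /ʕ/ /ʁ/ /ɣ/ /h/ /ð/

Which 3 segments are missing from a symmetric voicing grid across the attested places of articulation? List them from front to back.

/χ/, /ħ/, /ɦ/

Voiceless: /θ/ (dental), /x/ (velar), /h/ (glottal).
Voiced: /ð/ (dental), /ɣ/ (velar), /ʁ/ (uvular), /ʕ/ (pharyngeal).
Gaps, from front to back: uvular lacks voiceless (/χ/); pharyngeal lacks voiceless (/ħ/); glottal lacks voiced (/ɦ/).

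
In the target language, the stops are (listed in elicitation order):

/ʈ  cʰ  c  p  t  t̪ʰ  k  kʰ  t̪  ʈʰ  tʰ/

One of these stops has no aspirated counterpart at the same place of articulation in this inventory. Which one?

Dental: /t̪/ ~ /t̪ʰ/
Alveolar: /t/ ~ /tʰ/
Retroflex: /ʈ/ ~ /ʈʰ/
Palatal: /c/ ~ /cʰ/
Velar: /k/ ~ /kʰ/
Bilabial: only /p/ (plain); no aspirated partner.
So /p/ is the unpaired segment.

/p/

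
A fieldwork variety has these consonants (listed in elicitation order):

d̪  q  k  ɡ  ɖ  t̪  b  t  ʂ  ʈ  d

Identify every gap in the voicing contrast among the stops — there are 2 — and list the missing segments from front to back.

Voiceless: /t̪/ (dental), /t/ (alveolar), /ʈ/ (retroflex), /k/ (velar), /q/ (uvular).
Voiced: /b/ (bilabial), /d̪/ (dental), /d/ (alveolar), /ɖ/ (retroflex), /ɡ/ (velar).
Gaps, from front to back: bilabial lacks voiceless (/p/); uvular lacks voiced (/ɢ/).

/p/, /ɢ/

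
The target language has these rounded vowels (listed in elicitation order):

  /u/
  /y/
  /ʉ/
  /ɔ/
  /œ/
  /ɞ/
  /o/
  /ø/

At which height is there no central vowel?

high: front /y/, central /ʉ/, back /u/.
high-mid: front /ø/, central —, back /o/.
low-mid: front /œ/, central /ɞ/, back /ɔ/.
Every height has a central member except high-mid, where /ɵ/ would be expected.

high-mid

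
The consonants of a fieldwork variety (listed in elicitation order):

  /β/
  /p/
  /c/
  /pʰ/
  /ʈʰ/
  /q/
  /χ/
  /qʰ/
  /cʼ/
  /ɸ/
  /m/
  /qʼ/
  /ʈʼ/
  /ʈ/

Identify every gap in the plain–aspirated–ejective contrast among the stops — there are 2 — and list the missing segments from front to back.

/pʼ/, /cʰ/

place of articulation  plain     aspirated  ejective
bilabial          p         pʰ        —       
retroflex         ʈ         ʈʰ        ʈʼ      
palatal           c         —         cʼ      
uvular            q         qʰ        qʼ      
Gaps, from front to back: bilabial lacks ejective (/pʼ/); palatal lacks aspirated (/cʰ/).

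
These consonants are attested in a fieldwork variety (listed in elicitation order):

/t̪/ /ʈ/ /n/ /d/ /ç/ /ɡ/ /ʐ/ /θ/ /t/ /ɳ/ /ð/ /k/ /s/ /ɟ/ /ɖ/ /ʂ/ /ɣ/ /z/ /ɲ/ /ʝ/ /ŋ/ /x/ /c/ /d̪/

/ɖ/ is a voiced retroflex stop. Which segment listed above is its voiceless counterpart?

The voiceless counterpart is a voiceless retroflex stop — in this inventory, /ʈ/.

/ʈ/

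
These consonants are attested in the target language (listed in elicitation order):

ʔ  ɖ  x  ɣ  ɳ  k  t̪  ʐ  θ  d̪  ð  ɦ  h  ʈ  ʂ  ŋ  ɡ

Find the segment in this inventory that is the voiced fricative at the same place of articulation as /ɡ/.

/ɡ/ is a voiced velar stop.
The voiced fricative at the same place is a voiced velar fricative — in this inventory, /ɣ/.

/ɣ/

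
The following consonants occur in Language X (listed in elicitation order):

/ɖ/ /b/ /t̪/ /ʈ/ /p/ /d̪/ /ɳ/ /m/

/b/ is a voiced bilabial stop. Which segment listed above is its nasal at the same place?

The nasal at the same place is a bilabial nasal — in this inventory, /m/.

/m/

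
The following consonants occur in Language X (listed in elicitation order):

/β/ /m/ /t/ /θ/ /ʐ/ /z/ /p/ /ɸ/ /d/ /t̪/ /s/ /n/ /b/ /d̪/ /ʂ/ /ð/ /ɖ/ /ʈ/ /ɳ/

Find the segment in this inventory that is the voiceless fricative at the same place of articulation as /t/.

/s/

/t/ is a voiceless alveolar stop.
The voiceless fricative at the same place is a voiceless alveolar fricative — in this inventory, /s/.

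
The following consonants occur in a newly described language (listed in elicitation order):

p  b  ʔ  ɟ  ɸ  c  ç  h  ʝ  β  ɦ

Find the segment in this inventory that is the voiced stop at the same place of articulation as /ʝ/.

/ɟ/

/ʝ/ is a voiced palatal fricative.
The voiced stop at the same place is a voiced palatal stop — in this inventory, /ɟ/.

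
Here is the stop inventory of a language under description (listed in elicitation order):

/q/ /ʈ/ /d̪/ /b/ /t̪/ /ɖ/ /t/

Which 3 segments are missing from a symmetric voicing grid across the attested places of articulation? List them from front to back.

/p/, /d/, /ɢ/

Voiceless: /t̪/ (dental), /t/ (alveolar), /ʈ/ (retroflex), /q/ (uvular).
Voiced: /b/ (bilabial), /d̪/ (dental), /ɖ/ (retroflex).
Gaps, from front to back: bilabial lacks voiceless (/p/); alveolar lacks voiced (/d/); uvular lacks voiced (/ɢ/).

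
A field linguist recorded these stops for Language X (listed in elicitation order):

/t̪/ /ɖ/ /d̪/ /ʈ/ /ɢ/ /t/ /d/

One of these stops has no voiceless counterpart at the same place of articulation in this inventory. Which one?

Dental: /t̪/ ~ /d̪/
Alveolar: /t/ ~ /d/
Retroflex: /ʈ/ ~ /ɖ/
Uvular: only /ɢ/ (voiced); no voiceless partner.
So /ɢ/ is the unpaired segment.

/ɢ/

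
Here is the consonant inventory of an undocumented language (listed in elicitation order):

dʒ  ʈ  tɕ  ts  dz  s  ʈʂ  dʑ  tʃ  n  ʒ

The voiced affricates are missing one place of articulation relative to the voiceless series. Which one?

retroflex

place of articulation  voiceless  voiced  
alveolar          ts        dz      
postalveolar      tʃ        dʒ      
retroflex         ʈʂ        —       
alveolo-palatal   tɕ        dʑ      
Every place of articulation has a voiced member except retroflex, where /ɖʐ/ would be expected.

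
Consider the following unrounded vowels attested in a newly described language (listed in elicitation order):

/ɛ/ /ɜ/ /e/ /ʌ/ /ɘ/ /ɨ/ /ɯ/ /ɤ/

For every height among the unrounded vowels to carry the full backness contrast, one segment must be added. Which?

/i/

height            front     central   back    
high              —         ɨ         ɯ       
high-mid          e         ɘ         ɤ       
low-mid           ɛ         ɜ         ʌ       
The high row has no front member, so the gap is the high front unrounded vowel /i/.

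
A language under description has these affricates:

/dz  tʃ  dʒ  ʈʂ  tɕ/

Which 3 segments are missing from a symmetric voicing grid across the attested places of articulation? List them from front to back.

/ts/, /ɖʐ/, /dʑ/

place of articulation  voiceless  voiced  
alveolar          —         dz      
postalveolar      tʃ        dʒ      
retroflex         ʈʂ        —       
alveolo-palatal   tɕ        —       
Gaps, from front to back: alveolar lacks voiceless (/ts/); retroflex lacks voiced (/ɖʐ/); alveolo-palatal lacks voiced (/dʑ/).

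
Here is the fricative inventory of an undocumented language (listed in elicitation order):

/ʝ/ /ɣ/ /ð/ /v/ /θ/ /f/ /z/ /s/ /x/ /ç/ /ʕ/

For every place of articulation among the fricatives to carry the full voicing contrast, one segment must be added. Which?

labiodental: voiceless /f/, voiced /v/.
dental: voiceless /θ/, voiced /ð/.
alveolar: voiceless /s/, voiced /z/.
palatal: voiceless /ç/, voiced /ʝ/.
velar: voiceless /x/, voiced /ɣ/.
pharyngeal: voiceless —, voiced /ʕ/.
The pharyngeal row has no voiceless member, so the gap is the voiceless pharyngeal fricative /ħ/.

/ħ/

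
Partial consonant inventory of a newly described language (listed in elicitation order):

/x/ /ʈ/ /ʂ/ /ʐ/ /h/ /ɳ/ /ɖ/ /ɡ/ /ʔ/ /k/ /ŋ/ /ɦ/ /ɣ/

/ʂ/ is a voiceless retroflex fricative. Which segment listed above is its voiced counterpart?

The voiced counterpart is a voiced retroflex fricative — in this inventory, /ʐ/.

/ʐ/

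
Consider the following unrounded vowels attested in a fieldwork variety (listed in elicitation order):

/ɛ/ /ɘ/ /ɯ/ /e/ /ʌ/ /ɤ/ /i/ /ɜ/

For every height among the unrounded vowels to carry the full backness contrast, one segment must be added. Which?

high: front /i/, central —, back /ɯ/.
high-mid: front /e/, central /ɘ/, back /ɤ/.
low-mid: front /ɛ/, central /ɜ/, back /ʌ/.
The high row has no central member, so the gap is the high central unrounded vowel /ɨ/.

/ɨ/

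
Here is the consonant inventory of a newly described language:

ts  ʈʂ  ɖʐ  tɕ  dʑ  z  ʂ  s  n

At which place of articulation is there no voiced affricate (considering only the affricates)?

alveolar

alveolar: voiceless /ts/, voiced —.
retroflex: voiceless /ʈʂ/, voiced /ɖʐ/.
alveolo-palatal: voiceless /tɕ/, voiced /dʑ/.
Every place of articulation has a voiced member except alveolar, where /dz/ would be expected.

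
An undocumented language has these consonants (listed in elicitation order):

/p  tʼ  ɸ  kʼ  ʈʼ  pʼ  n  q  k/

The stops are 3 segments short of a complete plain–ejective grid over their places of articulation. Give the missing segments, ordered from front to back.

/t/, /ʈ/, /qʼ/

bilabial: plain /p/, ejective /pʼ/.
alveolar: plain —, ejective /tʼ/.
retroflex: plain —, ejective /ʈʼ/.
velar: plain /k/, ejective /kʼ/.
uvular: plain /q/, ejective —.
Gaps, from front to back: alveolar lacks plain (/t/); retroflex lacks plain (/ʈ/); uvular lacks ejective (/qʼ/).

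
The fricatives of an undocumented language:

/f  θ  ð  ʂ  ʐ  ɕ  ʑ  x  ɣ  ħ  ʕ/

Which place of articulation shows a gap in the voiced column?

labiodental: voiceless /f/, voiced —.
dental: voiceless /θ/, voiced /ð/.
retroflex: voiceless /ʂ/, voiced /ʐ/.
alveolo-palatal: voiceless /ɕ/, voiced /ʑ/.
velar: voiceless /x/, voiced /ɣ/.
pharyngeal: voiceless /ħ/, voiced /ʕ/.
Every place of articulation has a voiced member except labiodental, where /v/ would be expected.

labiodental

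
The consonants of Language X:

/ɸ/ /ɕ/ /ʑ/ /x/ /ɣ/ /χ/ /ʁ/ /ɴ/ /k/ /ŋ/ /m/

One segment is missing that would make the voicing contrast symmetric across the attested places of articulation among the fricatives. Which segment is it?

/β/

Voiceless: /ɸ/ (bilabial), /ɕ/ (alveolo-palatal), /x/ (velar), /χ/ (uvular).
Voiced: /ʑ/ (alveolo-palatal), /ɣ/ (velar), /ʁ/ (uvular).
The bilabial row has no voiced member, so the gap is the voiced bilabial fricative /β/.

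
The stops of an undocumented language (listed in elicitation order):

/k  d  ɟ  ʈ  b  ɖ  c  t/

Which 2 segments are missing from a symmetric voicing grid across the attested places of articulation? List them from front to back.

/p/, /ɡ/

bilabial: voiceless —, voiced /b/.
alveolar: voiceless /t/, voiced /d/.
retroflex: voiceless /ʈ/, voiced /ɖ/.
palatal: voiceless /c/, voiced /ɟ/.
velar: voiceless /k/, voiced —.
Gaps, from front to back: bilabial lacks voiceless (/p/); velar lacks voiced (/ɡ/).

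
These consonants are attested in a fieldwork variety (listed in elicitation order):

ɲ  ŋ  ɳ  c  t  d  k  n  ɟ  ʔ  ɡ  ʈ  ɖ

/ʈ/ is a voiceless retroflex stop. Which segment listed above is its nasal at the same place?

The nasal at the same place is a retroflex nasal — in this inventory, /ɳ/.

/ɳ/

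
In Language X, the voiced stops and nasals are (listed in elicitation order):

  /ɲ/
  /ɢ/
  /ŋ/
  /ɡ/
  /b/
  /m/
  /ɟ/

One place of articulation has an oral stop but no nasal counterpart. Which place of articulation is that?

bilabial: oral stop /b/, nasal /m/.
palatal: oral stop /ɟ/, nasal /ɲ/.
velar: oral stop /ɡ/, nasal /ŋ/.
uvular: oral stop /ɢ/, nasal —.
Every place of articulation has a nasal member except uvular, where /ɴ/ would be expected.

uvular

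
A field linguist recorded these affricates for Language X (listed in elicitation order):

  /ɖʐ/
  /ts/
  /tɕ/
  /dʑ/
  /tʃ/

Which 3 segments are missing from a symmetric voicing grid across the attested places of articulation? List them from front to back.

/dz/, /dʒ/, /ʈʂ/

Voiceless: /ts/ (alveolar), /tʃ/ (postalveolar), /tɕ/ (alveolo-palatal).
Voiced: /ɖʐ/ (retroflex), /dʑ/ (alveolo-palatal).
Gaps, from front to back: alveolar lacks voiced (/dz/); postalveolar lacks voiced (/dʒ/); retroflex lacks voiceless (/ʈʂ/).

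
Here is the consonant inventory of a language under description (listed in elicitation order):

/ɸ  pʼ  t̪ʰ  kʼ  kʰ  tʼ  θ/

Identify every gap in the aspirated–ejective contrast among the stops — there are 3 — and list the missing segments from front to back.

Aspirated: /t̪ʰ/ (dental), /kʰ/ (velar).
Ejective: /pʼ/ (bilabial), /tʼ/ (alveolar), /kʼ/ (velar).
Gaps, from front to back: bilabial lacks aspirated (/pʰ/); dental lacks ejective (/t̪ʼ/); alveolar lacks aspirated (/tʰ/).

/pʰ/, /t̪ʼ/, /tʰ/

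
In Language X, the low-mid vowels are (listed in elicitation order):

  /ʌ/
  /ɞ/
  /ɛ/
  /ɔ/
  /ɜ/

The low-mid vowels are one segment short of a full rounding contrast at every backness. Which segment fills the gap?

/œ/

Unrounded: /ɛ/ (front), /ɜ/ (central), /ʌ/ (back).
Rounded: /ɞ/ (central), /ɔ/ (back).
The front row has no rounded member, so the gap is the front rounded vowel /œ/.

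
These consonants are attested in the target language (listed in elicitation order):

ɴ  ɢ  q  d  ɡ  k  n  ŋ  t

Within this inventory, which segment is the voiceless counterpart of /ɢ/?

/q/

/ɢ/ is a voiced uvular stop.
The voiceless counterpart is a voiceless uvular stop — in this inventory, /q/.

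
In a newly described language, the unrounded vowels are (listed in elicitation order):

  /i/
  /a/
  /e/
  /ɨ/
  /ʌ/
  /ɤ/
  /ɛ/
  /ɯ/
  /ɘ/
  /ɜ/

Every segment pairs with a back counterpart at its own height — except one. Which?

High: /i/ ~ /ɨ/ ~ /ɯ/
High-mid: /e/ ~ /ɘ/ ~ /ɤ/
Low-mid: /ɛ/ ~ /ɜ/ ~ /ʌ/
Low: only /a/ (front); no back partner.
So /a/ is the unpaired segment.

/a/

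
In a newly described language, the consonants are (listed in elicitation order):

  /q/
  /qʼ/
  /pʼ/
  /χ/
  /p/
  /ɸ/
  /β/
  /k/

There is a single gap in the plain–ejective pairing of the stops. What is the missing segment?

Plain: /p/ (bilabial), /k/ (velar), /q/ (uvular).
Ejective: /pʼ/ (bilabial), /qʼ/ (uvular).
The velar row has no ejective member, so the gap is the ejective velar stop /kʼ/.

/kʼ/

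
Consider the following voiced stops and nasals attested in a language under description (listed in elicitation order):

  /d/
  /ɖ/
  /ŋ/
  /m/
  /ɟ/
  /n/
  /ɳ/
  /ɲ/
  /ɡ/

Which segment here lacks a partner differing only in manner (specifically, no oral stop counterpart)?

/m/

Alveolar: /d/ ~ /n/
Retroflex: /ɖ/ ~ /ɳ/
Palatal: /ɟ/ ~ /ɲ/
Velar: /ɡ/ ~ /ŋ/
Bilabial: only /m/ (nasal); no oral stop partner.
So /m/ is the unpaired segment.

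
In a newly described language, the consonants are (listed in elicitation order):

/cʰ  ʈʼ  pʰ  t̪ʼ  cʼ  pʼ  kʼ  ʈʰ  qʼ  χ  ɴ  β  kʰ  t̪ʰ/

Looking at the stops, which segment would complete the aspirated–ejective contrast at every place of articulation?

Aspirated: /pʰ/ (bilabial), /t̪ʰ/ (dental), /ʈʰ/ (retroflex), /cʰ/ (palatal), /kʰ/ (velar).
Ejective: /pʼ/ (bilabial), /t̪ʼ/ (dental), /ʈʼ/ (retroflex), /cʼ/ (palatal), /kʼ/ (velar), /qʼ/ (uvular).
The uvular row has no aspirated member, so the gap is the aspirated uvular stop /qʰ/.

/qʰ/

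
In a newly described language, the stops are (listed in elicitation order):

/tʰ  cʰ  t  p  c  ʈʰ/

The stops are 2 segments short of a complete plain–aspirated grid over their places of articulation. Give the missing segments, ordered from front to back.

/pʰ/, /ʈ/

bilabial: plain /p/, aspirated —.
alveolar: plain /t/, aspirated /tʰ/.
retroflex: plain —, aspirated /ʈʰ/.
palatal: plain /c/, aspirated /cʰ/.
Gaps, from front to back: bilabial lacks aspirated (/pʰ/); retroflex lacks plain (/ʈ/).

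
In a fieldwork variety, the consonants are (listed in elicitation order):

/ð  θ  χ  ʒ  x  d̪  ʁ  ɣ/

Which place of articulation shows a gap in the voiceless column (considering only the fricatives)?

place of articulation  voiceless  voiced  
dental            θ         ð       
postalveolar      —         ʒ       
velar             x         ɣ       
uvular            χ         ʁ       
Every place of articulation has a voiceless member except postalveolar, where /ʃ/ would be expected.

postalveolar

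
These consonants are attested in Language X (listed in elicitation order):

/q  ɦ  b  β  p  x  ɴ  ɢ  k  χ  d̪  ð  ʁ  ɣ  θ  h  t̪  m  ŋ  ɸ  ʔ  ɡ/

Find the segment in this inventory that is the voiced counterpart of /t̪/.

/t̪/ is a voiceless dental stop.
The voiced counterpart is a voiced dental stop — in this inventory, /d̪/.

/d̪/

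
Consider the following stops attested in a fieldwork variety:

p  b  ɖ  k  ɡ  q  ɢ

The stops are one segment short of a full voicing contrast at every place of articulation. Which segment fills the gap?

/ʈ/

place of articulation  voiceless  voiced  
bilabial          p         b       
retroflex         —         ɖ       
velar             k         ɡ       
uvular            q         ɢ       
The retroflex row has no voiceless member, so the gap is the voiceless retroflex stop /ʈ/.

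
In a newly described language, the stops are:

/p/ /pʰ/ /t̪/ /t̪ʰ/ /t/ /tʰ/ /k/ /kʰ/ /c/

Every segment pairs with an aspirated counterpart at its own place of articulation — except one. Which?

Bilabial: /p/ ~ /pʰ/
Dental: /t̪/ ~ /t̪ʰ/
Alveolar: /t/ ~ /tʰ/
Velar: /k/ ~ /kʰ/
Palatal: only /c/ (plain); no aspirated partner.
So /c/ is the unpaired segment.

/c/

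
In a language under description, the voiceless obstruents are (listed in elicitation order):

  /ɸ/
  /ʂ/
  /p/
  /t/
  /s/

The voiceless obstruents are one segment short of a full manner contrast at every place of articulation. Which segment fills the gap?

place of articulation  stop      fricative
bilabial          p         ɸ       
alveolar          t         s       
retroflex         —         ʂ       
The retroflex row has no stop member, so the gap is the retroflex stop /ʈ/.

/ʈ/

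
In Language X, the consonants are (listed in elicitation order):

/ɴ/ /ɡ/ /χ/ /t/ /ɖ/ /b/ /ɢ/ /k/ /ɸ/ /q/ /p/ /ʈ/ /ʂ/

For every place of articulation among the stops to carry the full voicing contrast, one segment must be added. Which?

/d/

place of articulation  voiceless  voiced  
bilabial          p         b       
alveolar          t         —       
retroflex         ʈ         ɖ       
velar             k         ɡ       
uvular            q         ɢ       
The alveolar row has no voiced member, so the gap is the voiced alveolar stop /d/.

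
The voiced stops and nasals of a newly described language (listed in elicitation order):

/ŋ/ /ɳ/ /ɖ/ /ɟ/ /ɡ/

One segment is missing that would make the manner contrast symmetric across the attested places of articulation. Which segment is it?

/ɲ/

place of articulation  oral stop  nasal   
retroflex         ɖ         ɳ       
palatal           ɟ         —       
velar             ɡ         ŋ       
The palatal row has no nasal member, so the gap is the palatal nasal /ɲ/.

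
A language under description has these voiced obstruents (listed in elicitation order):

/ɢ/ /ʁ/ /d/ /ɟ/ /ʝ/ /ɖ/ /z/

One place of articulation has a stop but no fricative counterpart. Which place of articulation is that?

retroflex

place of articulation  stop      fricative
alveolar          d         z       
retroflex         ɖ         —       
palatal           ɟ         ʝ       
uvular            ɢ         ʁ       
Every place of articulation has a fricative member except retroflex, where /ʐ/ would be expected.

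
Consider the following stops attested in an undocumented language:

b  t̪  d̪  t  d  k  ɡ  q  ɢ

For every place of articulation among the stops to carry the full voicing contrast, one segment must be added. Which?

/p/

Voiceless: /t̪/ (dental), /t/ (alveolar), /k/ (velar), /q/ (uvular).
Voiced: /b/ (bilabial), /d̪/ (dental), /d/ (alveolar), /ɡ/ (velar), /ɢ/ (uvular).
The bilabial row has no voiceless member, so the gap is the voiceless bilabial stop /p/.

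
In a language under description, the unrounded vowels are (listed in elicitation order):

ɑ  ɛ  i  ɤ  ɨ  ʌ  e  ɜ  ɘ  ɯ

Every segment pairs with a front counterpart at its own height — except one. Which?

High: /i/ ~ /ɨ/ ~ /ɯ/
High-mid: /e/ ~ /ɘ/ ~ /ɤ/
Low-mid: /ɛ/ ~ /ɜ/ ~ /ʌ/
Low: only /ɑ/ (back); no front partner.
So /ɑ/ is the unpaired segment.

/ɑ/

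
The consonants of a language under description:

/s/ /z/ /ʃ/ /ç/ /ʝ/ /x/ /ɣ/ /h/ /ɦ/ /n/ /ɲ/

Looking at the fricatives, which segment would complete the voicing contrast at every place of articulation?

/ʒ/

alveolar: voiceless /s/, voiced /z/.
postalveolar: voiceless /ʃ/, voiced —.
palatal: voiceless /ç/, voiced /ʝ/.
velar: voiceless /x/, voiced /ɣ/.
glottal: voiceless /h/, voiced /ɦ/.
The postalveolar row has no voiced member, so the gap is the voiced postalveolar fricative /ʒ/.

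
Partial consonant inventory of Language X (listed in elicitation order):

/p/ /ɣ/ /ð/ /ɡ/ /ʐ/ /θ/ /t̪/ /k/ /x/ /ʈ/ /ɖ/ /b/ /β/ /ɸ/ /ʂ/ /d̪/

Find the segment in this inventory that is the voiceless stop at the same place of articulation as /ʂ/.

/ʂ/ is a voiceless retroflex fricative.
The voiceless stop at the same place is a voiceless retroflex stop — in this inventory, /ʈ/.

/ʈ/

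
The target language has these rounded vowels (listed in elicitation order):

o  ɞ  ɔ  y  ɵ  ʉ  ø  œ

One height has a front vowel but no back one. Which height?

high

height            front     central   back    
high              y         ʉ         —       
high-mid          ø         ɵ         o       
low-mid           œ         ɞ         ɔ       
Every height has a back member except high, where /u/ would be expected.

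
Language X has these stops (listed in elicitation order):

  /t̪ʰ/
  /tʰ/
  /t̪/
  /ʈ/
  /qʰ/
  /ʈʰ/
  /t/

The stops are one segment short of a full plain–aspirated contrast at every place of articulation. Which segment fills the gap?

dental: plain /t̪/, aspirated /t̪ʰ/.
alveolar: plain /t/, aspirated /tʰ/.
retroflex: plain /ʈ/, aspirated /ʈʰ/.
uvular: plain —, aspirated /qʰ/.
The uvular row has no plain member, so the gap is the plain uvular stop /q/.

/q/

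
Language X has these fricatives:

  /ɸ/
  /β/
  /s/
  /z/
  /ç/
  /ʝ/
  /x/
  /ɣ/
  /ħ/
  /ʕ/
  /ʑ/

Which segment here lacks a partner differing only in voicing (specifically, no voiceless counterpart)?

/ʑ/

Bilabial: /ɸ/ ~ /β/
Alveolar: /s/ ~ /z/
Palatal: /ç/ ~ /ʝ/
Velar: /x/ ~ /ɣ/
Pharyngeal: /ħ/ ~ /ʕ/
Alveolo-palatal: only /ʑ/ (voiced); no voiceless partner.
So /ʑ/ is the unpaired segment.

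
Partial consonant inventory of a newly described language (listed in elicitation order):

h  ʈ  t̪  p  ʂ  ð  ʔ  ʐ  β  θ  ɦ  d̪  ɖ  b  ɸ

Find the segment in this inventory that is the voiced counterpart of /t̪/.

/d̪/

/t̪/ is a voiceless dental stop.
The voiced counterpart is a voiced dental stop — in this inventory, /d̪/.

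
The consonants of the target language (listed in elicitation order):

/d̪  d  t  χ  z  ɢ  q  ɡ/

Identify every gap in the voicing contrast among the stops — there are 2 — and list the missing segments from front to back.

/t̪/, /k/

place of articulation  voiceless  voiced  
dental            —         d̪      
alveolar          t         d       
velar             —         ɡ       
uvular            q         ɢ       
Gaps, from front to back: dental lacks voiceless (/t̪/); velar lacks voiceless (/k/).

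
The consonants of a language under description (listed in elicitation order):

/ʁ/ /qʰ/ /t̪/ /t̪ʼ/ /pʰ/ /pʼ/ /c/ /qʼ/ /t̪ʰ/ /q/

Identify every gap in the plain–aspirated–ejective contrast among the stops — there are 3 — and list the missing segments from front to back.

place of articulation  plain     aspirated  ejective
bilabial          —         pʰ        pʼ      
dental            t̪        t̪ʰ       t̪ʼ     
palatal           c         —         —       
uvular            q         qʰ        qʼ      
Gaps, from front to back: bilabial lacks plain (/p/); palatal lacks aspirated (/cʰ/); palatal lacks ejective (/cʼ/).

/p/, /cʰ/, /cʼ/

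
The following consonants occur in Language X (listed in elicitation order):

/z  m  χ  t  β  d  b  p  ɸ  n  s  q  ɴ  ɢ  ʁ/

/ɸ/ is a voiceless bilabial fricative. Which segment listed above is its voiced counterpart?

/β/

The voiced counterpart is a voiced bilabial fricative — in this inventory, /β/.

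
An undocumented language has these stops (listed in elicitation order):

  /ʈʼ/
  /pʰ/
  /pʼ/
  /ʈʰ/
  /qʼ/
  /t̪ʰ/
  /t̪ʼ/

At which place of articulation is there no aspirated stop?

Aspirated: /pʰ/ (bilabial), /t̪ʰ/ (dental), /ʈʰ/ (retroflex).
Ejective: /pʼ/ (bilabial), /t̪ʼ/ (dental), /ʈʼ/ (retroflex), /qʼ/ (uvular).
Every place of articulation has an aspirated member except uvular, where /qʰ/ would be expected.

uvular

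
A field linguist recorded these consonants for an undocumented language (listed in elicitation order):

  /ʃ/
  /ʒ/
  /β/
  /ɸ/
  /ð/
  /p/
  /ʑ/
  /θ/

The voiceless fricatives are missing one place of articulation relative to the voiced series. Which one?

alveolo-palatal

bilabial: voiceless /ɸ/, voiced /β/.
dental: voiceless /θ/, voiced /ð/.
postalveolar: voiceless /ʃ/, voiced /ʒ/.
alveolo-palatal: voiceless —, voiced /ʑ/.
Every place of articulation has a voiceless member except alveolo-palatal, where /ɕ/ would be expected.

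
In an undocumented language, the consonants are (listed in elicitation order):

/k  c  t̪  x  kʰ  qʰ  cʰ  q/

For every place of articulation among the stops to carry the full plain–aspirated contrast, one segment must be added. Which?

/t̪ʰ/

dental: plain /t̪/, aspirated —.
palatal: plain /c/, aspirated /cʰ/.
velar: plain /k/, aspirated /kʰ/.
uvular: plain /q/, aspirated /qʰ/.
The dental row has no aspirated member, so the gap is the aspirated dental stop /t̪ʰ/.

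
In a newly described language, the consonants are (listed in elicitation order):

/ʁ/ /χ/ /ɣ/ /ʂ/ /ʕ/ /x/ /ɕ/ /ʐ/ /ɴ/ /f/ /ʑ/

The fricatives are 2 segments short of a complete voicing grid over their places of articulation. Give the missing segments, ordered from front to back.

/v/, /ħ/

labiodental: voiceless /f/, voiced —.
retroflex: voiceless /ʂ/, voiced /ʐ/.
alveolo-palatal: voiceless /ɕ/, voiced /ʑ/.
velar: voiceless /x/, voiced /ɣ/.
uvular: voiceless /χ/, voiced /ʁ/.
pharyngeal: voiceless —, voiced /ʕ/.
Gaps, from front to back: labiodental lacks voiced (/v/); pharyngeal lacks voiceless (/ħ/).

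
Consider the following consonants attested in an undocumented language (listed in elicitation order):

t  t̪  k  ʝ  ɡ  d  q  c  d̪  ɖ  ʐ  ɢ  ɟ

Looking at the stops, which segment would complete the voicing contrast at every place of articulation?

/ʈ/

dental: voiceless /t̪/, voiced /d̪/.
alveolar: voiceless /t/, voiced /d/.
retroflex: voiceless —, voiced /ɖ/.
palatal: voiceless /c/, voiced /ɟ/.
velar: voiceless /k/, voiced /ɡ/.
uvular: voiceless /q/, voiced /ɢ/.
The retroflex row has no voiceless member, so the gap is the voiceless retroflex stop /ʈ/.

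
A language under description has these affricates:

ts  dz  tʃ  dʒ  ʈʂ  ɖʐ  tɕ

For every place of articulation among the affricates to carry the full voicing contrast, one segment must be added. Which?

alveolar: voiceless /ts/, voiced /dz/.
postalveolar: voiceless /tʃ/, voiced /dʒ/.
retroflex: voiceless /ʈʂ/, voiced /ɖʐ/.
alveolo-palatal: voiceless /tɕ/, voiced —.
The alveolo-palatal row has no voiced member, so the gap is the voiced alveolo-palatal affricate /dʑ/.

/dʑ/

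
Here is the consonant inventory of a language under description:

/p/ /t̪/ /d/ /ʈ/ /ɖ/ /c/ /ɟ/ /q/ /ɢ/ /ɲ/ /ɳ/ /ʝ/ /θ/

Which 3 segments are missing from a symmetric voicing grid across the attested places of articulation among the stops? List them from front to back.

/b/, /d̪/, /t/

bilabial: voiceless /p/, voiced —.
dental: voiceless /t̪/, voiced —.
alveolar: voiceless —, voiced /d/.
retroflex: voiceless /ʈ/, voiced /ɖ/.
palatal: voiceless /c/, voiced /ɟ/.
uvular: voiceless /q/, voiced /ɢ/.
Gaps, from front to back: bilabial lacks voiced (/b/); dental lacks voiced (/d̪/); alveolar lacks voiceless (/t/).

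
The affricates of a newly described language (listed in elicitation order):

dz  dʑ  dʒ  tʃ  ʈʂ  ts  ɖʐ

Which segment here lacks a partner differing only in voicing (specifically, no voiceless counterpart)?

/dʑ/

Alveolar: /ts/ ~ /dz/
Postalveolar: /tʃ/ ~ /dʒ/
Retroflex: /ʈʂ/ ~ /ɖʐ/
Alveolo-palatal: only /dʑ/ (voiced); no voiceless partner.
So /dʑ/ is the unpaired segment.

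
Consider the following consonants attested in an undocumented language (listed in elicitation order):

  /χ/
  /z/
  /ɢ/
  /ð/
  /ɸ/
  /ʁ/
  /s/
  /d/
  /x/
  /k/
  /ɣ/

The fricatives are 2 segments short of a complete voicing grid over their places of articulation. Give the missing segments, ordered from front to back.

place of articulation  voiceless  voiced  
bilabial          ɸ         —       
dental            —         ð       
alveolar          s         z       
velar             x         ɣ       
uvular            χ         ʁ       
Gaps, from front to back: bilabial lacks voiced (/β/); dental lacks voiceless (/θ/).

/β/, /θ/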